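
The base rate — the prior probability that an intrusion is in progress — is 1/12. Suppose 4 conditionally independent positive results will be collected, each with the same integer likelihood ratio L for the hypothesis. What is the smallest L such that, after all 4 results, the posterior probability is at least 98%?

5

Prior odds = (1/12)/(11/12) = 1/11.
Target odds = 0.98/0.02 = 49.
Need L⁴ ≥ 49 ÷ (1/11) = 539.
4⁴ = 256 < 539 ≤ 625 = 5⁴, so L = 5.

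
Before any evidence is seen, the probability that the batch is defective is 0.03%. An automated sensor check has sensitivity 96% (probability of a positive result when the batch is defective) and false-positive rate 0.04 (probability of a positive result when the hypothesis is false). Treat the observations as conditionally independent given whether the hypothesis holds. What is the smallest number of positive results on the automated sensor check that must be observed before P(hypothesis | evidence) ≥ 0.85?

Prior odds: 0.0003 ÷ 0.9997 = 3/9997.
Likelihood ratio of a positive result = 0.96/0.04 = 24.
Target odds: 0.85 ÷ 0.15 = 17/3.
Require 24ⁿ ≥ 17/3 ÷ (3/9997) = 169949/9.
24³ = 13824 falls short of 169949/9 but 24⁴ = 331776 reaches it, so n = 4.

4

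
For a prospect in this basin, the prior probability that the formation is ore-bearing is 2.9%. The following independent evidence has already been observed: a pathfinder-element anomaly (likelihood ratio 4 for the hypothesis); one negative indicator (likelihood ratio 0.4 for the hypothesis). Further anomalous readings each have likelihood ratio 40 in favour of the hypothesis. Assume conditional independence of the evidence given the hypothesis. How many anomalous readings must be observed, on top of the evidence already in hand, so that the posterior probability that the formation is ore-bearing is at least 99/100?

3

Prior odds = 0.029/0.971 = 29/971.
Combined Bayes factor of the evidence already in hand = 4 × 0.4 = 1.6.
Odds after that evidence = (29/971) × 1.6 = 232/4855.
Target odds = 0.99/0.01 = 99.
Need 40ⁿ ≥ 99 ÷ (232/4855) = 480645/232.
40² = 1600 falls short of 480645/232 but 40³ = 64000 reaches it, so n = 3.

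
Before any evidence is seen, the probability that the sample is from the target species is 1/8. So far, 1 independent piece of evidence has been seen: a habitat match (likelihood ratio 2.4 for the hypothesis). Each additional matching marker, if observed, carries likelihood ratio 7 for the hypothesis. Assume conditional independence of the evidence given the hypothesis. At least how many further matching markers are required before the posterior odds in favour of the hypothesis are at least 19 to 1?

3

Prior odds = 0.125/0.875 = 1/7.
Bayes factor of the evidence already in hand = 2.4.
Odds after that evidence = (1/7) × 2.4 = 12/35.
Target odds = 19.
Need 7ⁿ ≥ 19 ÷ (12/35) = 665/12.
7² = 49 falls short of 665/12 but 7³ = 343 reaches it, so n = 3.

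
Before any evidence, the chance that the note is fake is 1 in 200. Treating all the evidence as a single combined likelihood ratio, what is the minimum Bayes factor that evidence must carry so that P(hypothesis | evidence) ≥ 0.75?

Prior odds = 0.005/0.995 = 1/199.
Target odds = 0.75/0.25 = 3.
Required Bayes factor = 3 ÷ (1/199) = 597.

597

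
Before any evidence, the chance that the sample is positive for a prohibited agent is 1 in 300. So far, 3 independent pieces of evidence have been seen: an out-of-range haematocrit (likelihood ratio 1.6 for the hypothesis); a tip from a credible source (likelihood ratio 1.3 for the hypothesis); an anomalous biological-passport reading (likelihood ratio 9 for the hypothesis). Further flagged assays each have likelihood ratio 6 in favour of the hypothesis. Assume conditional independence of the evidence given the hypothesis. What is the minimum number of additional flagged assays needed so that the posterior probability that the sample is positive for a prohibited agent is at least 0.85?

Prior odds = (1/300)/(299/300) = 1/299.
Combined Bayes factor of the evidence already in hand = 1.6 × 1.3 × 9 = 18.72.
Odds after that evidence = (1/299) × 18.72 = 36/575.
Target odds = 0.85/0.15 = 17/3.
Need 6ⁿ ≥ 17/3 ÷ (36/575) = 9775/108.
6² = 36 falls short of 9775/108 but 6³ = 216 reaches it, so n = 3.

3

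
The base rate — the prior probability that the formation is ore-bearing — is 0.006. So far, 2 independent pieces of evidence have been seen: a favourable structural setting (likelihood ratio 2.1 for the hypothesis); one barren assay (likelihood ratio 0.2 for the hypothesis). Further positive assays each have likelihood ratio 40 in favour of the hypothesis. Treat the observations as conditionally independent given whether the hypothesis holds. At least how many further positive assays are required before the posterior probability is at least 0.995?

4

Prior odds = 0.006/0.994 = 3/497.
Combined Bayes factor of the evidence already in hand = 2.1 × 0.2 = 0.42.
Odds after that evidence = (3/497) × 0.42 = 9/3550.
Target odds = 0.995/0.005 = 199.
Need 40ⁿ ≥ 199 ÷ (9/3550) = 706450/9.
40³ = 64000 falls short of 706450/9 but 40⁴ = 2560000 reaches it, so n = 4.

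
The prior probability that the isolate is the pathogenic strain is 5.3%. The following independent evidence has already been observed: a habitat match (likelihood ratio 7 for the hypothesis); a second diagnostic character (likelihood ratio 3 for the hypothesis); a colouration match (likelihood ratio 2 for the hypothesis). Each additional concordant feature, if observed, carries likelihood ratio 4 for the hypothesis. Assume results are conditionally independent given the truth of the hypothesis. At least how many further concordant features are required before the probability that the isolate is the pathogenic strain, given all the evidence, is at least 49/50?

Prior odds = 0.053/0.947 = 53/947.
Combined Bayes factor of the evidence already in hand = 7 × 3 × 2 = 42.
Odds after that evidence = (53/947) × 42 = 2226/947.
Target odds = 0.98/0.02 = 49.
Need 4ⁿ ≥ 49 ÷ (2226/947) = 6629/318.
4² = 16 falls short of 6629/318 but 4³ = 64 reaches it, so n = 3.

3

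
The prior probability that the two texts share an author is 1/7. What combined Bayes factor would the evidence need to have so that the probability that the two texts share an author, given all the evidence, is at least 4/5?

Prior odds = (1/7)/(6/7) = 1/6.
Target odds = 0.8/0.2 = 4.
Required Bayes factor = 4 ÷ (1/6) = 24.

24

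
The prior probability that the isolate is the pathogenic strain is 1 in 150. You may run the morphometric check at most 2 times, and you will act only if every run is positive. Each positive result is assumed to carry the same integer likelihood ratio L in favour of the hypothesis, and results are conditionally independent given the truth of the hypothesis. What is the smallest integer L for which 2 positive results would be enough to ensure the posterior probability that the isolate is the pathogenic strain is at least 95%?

Prior odds = (1/150)/(149/150) = 1/149.
Target odds = 0.95/0.05 = 19.
Need L² ≥ 19 ÷ (1/149) = 2831.
53² = 2809 < 2831 ≤ 2916 = 54², so L = 54.

54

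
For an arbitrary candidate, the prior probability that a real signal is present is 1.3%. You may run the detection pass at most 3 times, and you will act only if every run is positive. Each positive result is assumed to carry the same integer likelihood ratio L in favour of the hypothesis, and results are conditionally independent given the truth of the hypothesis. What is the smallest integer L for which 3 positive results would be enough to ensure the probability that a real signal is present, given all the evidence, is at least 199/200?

Prior odds = 0.013/0.987 = 13/987.
Target odds = 0.995/0.005 = 199.
Need L³ ≥ 199 ÷ (13/987) = 196413/13.
24³ = 13824 < 196413/13 ≤ 15625 = 25³, so L = 25.

25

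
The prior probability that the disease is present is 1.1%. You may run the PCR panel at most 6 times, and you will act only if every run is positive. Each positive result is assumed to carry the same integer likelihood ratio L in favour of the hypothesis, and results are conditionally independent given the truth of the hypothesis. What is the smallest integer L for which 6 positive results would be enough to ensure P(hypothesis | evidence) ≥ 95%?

4

Prior odds = 0.011/0.989 = 11/989.
Target odds = 0.95/0.05 = 19.
Need L⁶ ≥ 19 ÷ (11/989) = 18791/11.
3⁶ = 729 < 18791/11 ≤ 4096 = 4⁶, so L = 4.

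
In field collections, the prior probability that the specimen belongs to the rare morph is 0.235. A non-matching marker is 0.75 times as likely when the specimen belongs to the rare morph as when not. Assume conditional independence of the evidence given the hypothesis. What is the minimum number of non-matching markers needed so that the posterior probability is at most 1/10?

4

Prior odds = 0.235/0.765 = 47/153.
Likelihood ratio per non-matching marker = 0.75.
Target odds: 0.1 ÷ 0.9 = 1/9.
Need (47/153) × 0.75ⁿ ≤ 1/9, i.e. 0.75ⁿ ≤ 17/47.
0.75³ = 0.421875 is still above 17/47 but 0.75⁴ = 0.31640625 is at or below it, so n = 4.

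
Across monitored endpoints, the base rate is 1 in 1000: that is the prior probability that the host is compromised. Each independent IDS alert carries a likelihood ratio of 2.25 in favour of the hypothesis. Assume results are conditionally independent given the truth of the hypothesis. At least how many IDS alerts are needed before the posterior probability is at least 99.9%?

18

Prior odds = 0.001/0.999 = 1/999.
Likelihood ratio per IDS alert = 2.25.
Target odds: 0.999 ÷ 0.001 = 999.
Need (1/999) × 2.25ⁿ ≥ 999, i.e. 2.25ⁿ ≥ 998001.
2.25¹⁷ ≈970740 falls short of 998001 but 2.25¹⁸ ≈2.18416e+06 reaches it, so n = 18.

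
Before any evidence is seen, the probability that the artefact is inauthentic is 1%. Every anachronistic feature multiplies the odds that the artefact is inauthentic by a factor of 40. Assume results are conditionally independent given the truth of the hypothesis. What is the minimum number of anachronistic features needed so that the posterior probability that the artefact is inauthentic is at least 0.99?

Prior odds = 0.01/0.99 = 1/99.
Likelihood ratio per anachronistic feature = 40.
Target odds: 0.99 ÷ 0.01 = 99.
Require 40ⁿ ≥ 99 ÷ (1/99) = 9801.
40² = 1600 falls short of 9801 but 40³ = 64000 reaches it, so n = 3.

3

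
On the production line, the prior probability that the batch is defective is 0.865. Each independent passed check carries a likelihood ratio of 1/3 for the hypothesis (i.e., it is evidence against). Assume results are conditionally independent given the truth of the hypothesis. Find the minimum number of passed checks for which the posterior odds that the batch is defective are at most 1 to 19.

5

Prior odds: 0.865 ÷ 0.135 = 173/27.
Likelihood ratio per passed check = 1/3.
Target odds = 1/19.
Require (1/3)ⁿ ≤ 1/19 ÷ (173/27) = 27/3287.
(1/3)⁴ = 1/81 is still above 27/3287 but (1/3)⁵ = 1/243 is at or below it, so n = 5.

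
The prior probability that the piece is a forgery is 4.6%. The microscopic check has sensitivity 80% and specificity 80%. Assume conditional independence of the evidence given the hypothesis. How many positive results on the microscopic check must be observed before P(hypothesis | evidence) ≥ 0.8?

Prior odds = 0.046/0.954 = 23/477.
False-positive rate = 1 − 0.8 = 0.2; likelihood ratio of a positive = 0.8/0.2 = 4.
Target posterior odds = 0.8/0.2 = 4.
Require 4ⁿ ≥ 4 ÷ (23/477) = 1908/23.
4³ = 64 falls short of 1908/23 but 4⁴ = 256 reaches it, so n = 4.

4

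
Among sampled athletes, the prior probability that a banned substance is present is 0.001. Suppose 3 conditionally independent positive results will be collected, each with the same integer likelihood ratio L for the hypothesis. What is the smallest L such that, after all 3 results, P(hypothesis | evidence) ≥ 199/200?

Prior odds = 0.001/0.999 = 1/999.
Target odds = 0.995/0.005 = 199.
Need L³ ≥ 199 ÷ (1/999) = 198801.
58³ = 195112 < 198801 ≤ 205379 = 59³, so L = 59.

59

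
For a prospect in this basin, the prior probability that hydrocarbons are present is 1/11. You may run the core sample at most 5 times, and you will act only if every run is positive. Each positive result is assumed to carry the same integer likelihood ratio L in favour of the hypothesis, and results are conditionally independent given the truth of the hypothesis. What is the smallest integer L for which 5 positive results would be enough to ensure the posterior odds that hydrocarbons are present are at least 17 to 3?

3

Prior odds = (1/11)/(10/11) = 0.1.
Target odds = 17/3.
Need L⁵ ≥ 17/3 ÷ 0.1 = 170/3.
2⁵ = 32 < 170/3 ≤ 243 = 3⁵, so L = 3.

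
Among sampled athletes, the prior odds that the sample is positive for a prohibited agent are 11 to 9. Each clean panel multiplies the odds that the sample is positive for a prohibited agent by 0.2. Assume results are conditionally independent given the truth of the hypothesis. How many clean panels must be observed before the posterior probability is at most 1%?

3

Prior odds = 11/9.
Likelihood ratio per clean panel = 0.2.
Target odds: 0.01 ÷ 0.99 = 1/99.
Require 0.2ⁿ ≤ 1/99 ÷ (11/9) = 1/121.
0.2² = 0.04 is still above 1/121 but 0.2³ = 0.008 is at or below it, so n = 3.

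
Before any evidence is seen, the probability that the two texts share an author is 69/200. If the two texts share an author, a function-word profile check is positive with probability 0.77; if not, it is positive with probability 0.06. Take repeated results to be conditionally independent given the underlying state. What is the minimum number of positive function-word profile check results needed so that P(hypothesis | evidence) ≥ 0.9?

2

Prior odds: 0.345 ÷ 0.655 = 69/131.
Likelihood ratio of a positive = 0.77/0.06 = 77/6.
Target odds: 0.9 ÷ 0.1 = 9.
Need (69/131) × (77/6)ⁿ ≥ 9, i.e. (77/6)ⁿ ≥ 393/23.
(77/6)¹ = 77/6 falls short of 393/23 but (77/6)² = 5929/36 reaches it, so n = 2.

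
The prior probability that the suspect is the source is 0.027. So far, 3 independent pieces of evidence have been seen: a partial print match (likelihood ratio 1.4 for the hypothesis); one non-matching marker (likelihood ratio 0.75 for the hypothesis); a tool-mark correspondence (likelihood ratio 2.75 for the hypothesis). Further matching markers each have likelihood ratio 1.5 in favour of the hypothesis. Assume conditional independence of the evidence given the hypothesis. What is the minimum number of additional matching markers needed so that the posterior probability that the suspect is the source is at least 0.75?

9

Prior odds = 0.027/0.973 = 27/973.
Combined Bayes factor of the evidence already in hand = 1.4 × 0.75 × 2.75 = 2.8875.
Odds after that evidence = (27/973) × 2.8875 = 891/11120.
Target odds = 0.75/0.25 = 3.
Need 1.5ⁿ ≥ 3 ÷ (891/11120) = 11120/297.
1.5⁸ = 25.62890625 falls short of 11120/297 but 1.5⁹ = 19683/512 reaches it, so n = 9.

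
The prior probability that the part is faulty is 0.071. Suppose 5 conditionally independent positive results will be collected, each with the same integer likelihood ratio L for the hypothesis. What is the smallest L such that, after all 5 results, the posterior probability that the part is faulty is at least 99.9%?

7

Prior odds = 0.071/0.929 = 71/929.
Target odds = 0.999/0.001 = 999.
Need L⁵ ≥ 999 ÷ (71/929) = 928071/71.
6⁵ = 7776 < 928071/71 ≤ 16807 = 7⁵, so L = 7.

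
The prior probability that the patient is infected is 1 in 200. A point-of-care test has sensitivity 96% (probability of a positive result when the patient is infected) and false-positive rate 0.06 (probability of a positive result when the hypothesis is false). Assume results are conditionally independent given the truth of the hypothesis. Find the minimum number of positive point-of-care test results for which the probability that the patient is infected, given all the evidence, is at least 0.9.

Prior odds = 0.005/0.995 = 1/199.
Likelihood ratio of a positive result = 0.96/0.06 = 16.
Target posterior odds = 0.9/0.1 = 9.
Need (1/199) × 16ⁿ ≥ 9, i.e. 16ⁿ ≥ 1791.
16² = 256 falls short of 1791 but 16³ = 4096 reaches it, so n = 3.

3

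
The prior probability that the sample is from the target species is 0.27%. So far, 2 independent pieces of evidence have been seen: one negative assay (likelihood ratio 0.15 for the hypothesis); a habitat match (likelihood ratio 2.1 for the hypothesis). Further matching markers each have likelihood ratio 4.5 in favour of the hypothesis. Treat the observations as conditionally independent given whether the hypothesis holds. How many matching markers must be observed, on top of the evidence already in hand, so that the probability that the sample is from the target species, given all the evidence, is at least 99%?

Prior odds = 0.0027/0.9973 = 27/9973.
Combined Bayes factor of the evidence already in hand = 0.15 × 2.1 = 0.315.
Odds after that evidence = (27/9973) × 0.315 = 1701/1994600.
Target odds = 0.99/0.01 = 99.
Need 4.5ⁿ ≥ 99 ÷ (1701/1994600) = 21940600/189.
4.5⁷ = 4782969/128 falls short of 21940600/189 but 4.5⁸ = 43046721/256 reaches it, so n = 8.

8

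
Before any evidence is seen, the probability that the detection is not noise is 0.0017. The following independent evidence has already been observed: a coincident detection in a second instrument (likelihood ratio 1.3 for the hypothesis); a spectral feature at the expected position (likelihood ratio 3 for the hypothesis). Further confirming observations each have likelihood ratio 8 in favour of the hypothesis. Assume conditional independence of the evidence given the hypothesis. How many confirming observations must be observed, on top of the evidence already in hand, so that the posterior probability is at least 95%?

Prior odds = 0.0017/0.9983 = 17/9983.
Combined Bayes factor of the evidence already in hand = 1.3 × 3 = 3.9.
Odds after that evidence = (17/9983) × 3.9 = 663/99830.
Target odds = 0.95/0.05 = 19.
Need 8ⁿ ≥ 19 ÷ (663/99830) = 1896770/663.
8³ = 512 falls short of 1896770/663 but 8⁴ = 4096 reaches it, so n = 4.

4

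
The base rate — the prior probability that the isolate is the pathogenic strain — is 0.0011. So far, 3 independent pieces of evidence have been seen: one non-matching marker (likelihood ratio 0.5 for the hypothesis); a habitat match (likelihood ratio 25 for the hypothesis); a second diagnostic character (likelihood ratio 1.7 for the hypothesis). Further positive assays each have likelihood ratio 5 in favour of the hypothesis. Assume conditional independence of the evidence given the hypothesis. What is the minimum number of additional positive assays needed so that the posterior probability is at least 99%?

Prior odds = 0.0011/0.9989 = 11/9989.
Combined Bayes factor of the evidence already in hand = 0.5 × 25 × 1.7 = 21.25.
Odds after that evidence = (11/9989) × 21.25 = 935/39956.
Target odds = 0.99/0.01 = 99.
Need 5ⁿ ≥ 99 ÷ (935/39956) = 359604/85.
5⁵ = 3125 falls short of 359604/85 but 5⁶ = 15625 reaches it, so n = 6.

6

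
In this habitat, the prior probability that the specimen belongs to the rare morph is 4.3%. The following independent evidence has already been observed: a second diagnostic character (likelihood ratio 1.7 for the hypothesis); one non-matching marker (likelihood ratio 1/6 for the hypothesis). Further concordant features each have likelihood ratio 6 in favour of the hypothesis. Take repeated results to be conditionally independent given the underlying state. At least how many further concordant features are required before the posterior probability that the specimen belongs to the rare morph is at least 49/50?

Prior odds = 0.043/0.957 = 43/957.
Combined Bayes factor of the evidence already in hand = 1.7 × (1/6) = 17/60.
Odds after that evidence = (43/957) × 17/60 = 731/57420.
Target odds = 0.98/0.02 = 49.
Need 6ⁿ ≥ 49 ÷ (731/57420) = 2813580/731.
6⁴ = 1296 falls short of 2813580/731 but 6⁵ = 7776 reaches it, so n = 5.

5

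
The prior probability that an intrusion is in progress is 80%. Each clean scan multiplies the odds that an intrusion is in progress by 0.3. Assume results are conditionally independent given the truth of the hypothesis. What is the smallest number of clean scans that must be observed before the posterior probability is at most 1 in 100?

Prior odds: 0.8 ÷ 0.2 = 4.
Likelihood ratio per clean scan = 0.3.
Target posterior odds = 0.01/0.99 = 1/99.
Require 0.3ⁿ ≤ 1/99 ÷ 4 = 1/396.
0.3⁴ = 0.0081 is still above 1/396 but 0.3⁵ = 243/100000 is at or below it, so n = 5.

5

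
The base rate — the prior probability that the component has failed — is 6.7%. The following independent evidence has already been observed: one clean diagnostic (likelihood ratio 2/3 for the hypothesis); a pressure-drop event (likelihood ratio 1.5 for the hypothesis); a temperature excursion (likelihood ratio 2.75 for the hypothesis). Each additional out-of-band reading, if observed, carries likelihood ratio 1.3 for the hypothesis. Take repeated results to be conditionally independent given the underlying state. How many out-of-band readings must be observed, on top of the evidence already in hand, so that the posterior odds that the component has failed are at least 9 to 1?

Prior odds = 0.067/0.933 = 67/933.
Combined Bayes factor of the evidence already in hand = (2/3) × 1.5 × 2.75 = 2.75.
Odds after that evidence = (67/933) × 2.75 = 737/3732.
Target odds = 9.
Need 1.3ⁿ ≥ 9 ÷ (737/3732) = 33588/737.
1.3¹⁴ ≈39.3738 falls short of 33588/737 but 1.3¹⁵ ≈51.1859 reaches it, so n = 15.

15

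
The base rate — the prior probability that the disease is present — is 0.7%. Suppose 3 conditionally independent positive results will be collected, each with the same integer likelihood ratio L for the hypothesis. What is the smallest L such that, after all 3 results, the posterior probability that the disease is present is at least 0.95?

14

Prior odds = 0.007/0.993 = 7/993.
Target odds = 0.95/0.05 = 19.
Need L³ ≥ 19 ÷ (7/993) = 18867/7.
13³ = 2197 < 18867/7 ≤ 2744 = 14³, so L = 14.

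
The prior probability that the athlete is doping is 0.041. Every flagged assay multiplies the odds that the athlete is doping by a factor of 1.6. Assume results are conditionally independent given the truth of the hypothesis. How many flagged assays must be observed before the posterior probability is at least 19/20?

Prior odds: 0.041 ÷ 0.959 = 41/959.
Likelihood ratio per flagged assay = 1.6.
Target posterior odds = 0.95/0.05 = 19.
Need (41/959) × 1.6ⁿ ≥ 19, i.e. 1.6ⁿ ≥ 18221/41.
1.6¹² ≈281.475 falls short of 18221/41 but 1.6¹³ ≈450.36 reaches it, so n = 13.

13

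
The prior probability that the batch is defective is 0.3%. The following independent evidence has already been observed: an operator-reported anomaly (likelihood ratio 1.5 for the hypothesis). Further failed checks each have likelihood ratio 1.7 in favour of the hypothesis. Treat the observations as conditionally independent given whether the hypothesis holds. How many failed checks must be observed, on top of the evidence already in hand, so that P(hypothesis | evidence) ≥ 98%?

Prior odds = 0.003/0.997 = 3/997.
Bayes factor of the evidence already in hand = 1.5.
Odds after that evidence = (3/997) × 1.5 = 9/1994.
Target odds = 0.98/0.02 = 49.
Need 1.7ⁿ ≥ 49 ÷ (9/1994) = 97706/9.
1.7¹⁷ ≈8272.4 falls short of 97706/9 but 1.7¹⁸ ≈14063.1 reaches it, so n = 18.

18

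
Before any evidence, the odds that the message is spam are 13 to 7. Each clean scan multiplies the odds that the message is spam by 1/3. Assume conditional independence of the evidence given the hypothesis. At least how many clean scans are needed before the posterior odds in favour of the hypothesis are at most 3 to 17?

3

Prior odds = 13/7.
Likelihood ratio per clean scan = 1/3.
Target odds = 3/17.
Need (13/7) × (1/3)ⁿ ≤ 3/17, i.e. (1/3)ⁿ ≤ 21/221.
(1/3)² = 1/9 is still above 21/221 but (1/3)³ = 1/27 is at or below it, so n = 3.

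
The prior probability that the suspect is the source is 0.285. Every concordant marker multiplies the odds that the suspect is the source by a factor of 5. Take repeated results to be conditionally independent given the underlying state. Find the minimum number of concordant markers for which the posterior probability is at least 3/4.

Prior odds = 0.285/0.715 = 57/143.
Likelihood ratio per concordant marker = 5.
Target posterior odds = 0.75/0.25 = 3.
Require 5ⁿ ≥ 3 ÷ (57/143) = 143/19.
5¹ = 5 falls short of 143/19 but 5² = 25 reaches it, so n = 2.

2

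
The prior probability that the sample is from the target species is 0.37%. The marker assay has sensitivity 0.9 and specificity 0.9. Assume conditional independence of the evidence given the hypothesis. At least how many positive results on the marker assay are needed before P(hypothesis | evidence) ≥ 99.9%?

6

Prior odds = 0.0037/0.9963 = 37/9963.
False-positive rate = 1 − 0.9 = 0.1; likelihood ratio of a positive = 0.9/0.1 = 9.
Target posterior odds = 0.999/0.001 = 999.
Need (37/9963) × 9ⁿ ≥ 999, i.e. 9ⁿ ≥ 269001.
9⁵ = 59049 falls short of 269001 but 9⁶ = 531441 reaches it, so n = 6.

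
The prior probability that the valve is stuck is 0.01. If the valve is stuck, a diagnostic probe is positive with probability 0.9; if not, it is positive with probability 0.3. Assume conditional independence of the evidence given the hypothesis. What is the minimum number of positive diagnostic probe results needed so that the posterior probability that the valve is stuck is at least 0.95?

7

Prior odds = 0.01/0.99 = 1/99.
Likelihood ratio of a positive = 0.9/0.3 = 3.
Target odds: 0.95 ÷ 0.05 = 19.
Need (1/99) × 3ⁿ ≥ 19, i.e. 3ⁿ ≥ 1881.
3⁶ = 729 falls short of 1881 but 3⁷ = 2187 reaches it, so n = 7.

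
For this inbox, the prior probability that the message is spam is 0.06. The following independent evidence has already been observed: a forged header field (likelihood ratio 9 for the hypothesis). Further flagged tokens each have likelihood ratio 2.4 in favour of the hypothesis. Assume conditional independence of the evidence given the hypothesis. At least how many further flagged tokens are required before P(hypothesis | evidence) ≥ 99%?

Prior odds = 0.06/0.94 = 3/47.
Bayes factor of the evidence already in hand = 9.
Odds after that evidence = (3/47) × 9 = 27/47.
Target odds = 0.99/0.01 = 99.
Need 2.4ⁿ ≥ 99 ÷ (27/47) = 517/3.
2.4⁵ = 79.62624 falls short of 517/3 but 2.4⁶ = 2985984/15625 reaches it, so n = 6.

6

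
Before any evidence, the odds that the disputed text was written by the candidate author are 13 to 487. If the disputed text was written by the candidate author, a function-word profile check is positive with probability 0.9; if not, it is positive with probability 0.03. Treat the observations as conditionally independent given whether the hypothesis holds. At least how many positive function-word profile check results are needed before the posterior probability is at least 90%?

2

Prior odds = 13/487.
Likelihood ratio of a positive = 0.9/0.03 = 30.
Target odds: 0.9 ÷ 0.1 = 9.
Require 30ⁿ ≥ 9 ÷ (13/487) = 4383/13.
30¹ = 30 falls short of 4383/13 but 30² = 900 reaches it, so n = 2.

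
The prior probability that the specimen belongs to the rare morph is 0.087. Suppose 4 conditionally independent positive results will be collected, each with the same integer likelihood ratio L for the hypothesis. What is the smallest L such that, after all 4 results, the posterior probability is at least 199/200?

Prior odds = 0.087/0.913 = 87/913.
Target odds = 0.995/0.005 = 199.
Need L⁴ ≥ 199 ÷ (87/913) = 181687/87.
6⁴ = 1296 < 181687/87 ≤ 2401 = 7⁴, so L = 7.

7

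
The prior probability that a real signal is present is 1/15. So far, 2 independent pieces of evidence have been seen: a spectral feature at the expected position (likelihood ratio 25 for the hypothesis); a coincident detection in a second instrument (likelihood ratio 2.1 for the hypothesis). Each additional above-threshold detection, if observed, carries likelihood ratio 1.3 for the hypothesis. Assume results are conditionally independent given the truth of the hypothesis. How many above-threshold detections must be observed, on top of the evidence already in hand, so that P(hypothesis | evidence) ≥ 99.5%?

16

Prior odds = (1/15)/(14/15) = 1/14.
Combined Bayes factor of the evidence already in hand = 25 × 2.1 = 52.5.
Odds after that evidence = (1/14) × 52.5 = 3.75.
Target odds = 0.995/0.005 = 199.
Need 1.3ⁿ ≥ 199 ÷ 3.75 = 796/15.
1.3¹⁵ ≈51.1859 falls short of 796/15 but 1.3¹⁶ ≈66.5417 reaches it, so n = 16.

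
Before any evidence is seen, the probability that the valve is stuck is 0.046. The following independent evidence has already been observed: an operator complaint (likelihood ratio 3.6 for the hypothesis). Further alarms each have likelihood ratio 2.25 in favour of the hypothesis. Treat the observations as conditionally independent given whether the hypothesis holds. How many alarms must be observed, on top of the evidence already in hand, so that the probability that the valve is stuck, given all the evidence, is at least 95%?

Prior odds = 0.046/0.954 = 23/477.
Bayes factor of the evidence already in hand = 3.6.
Odds after that evidence = (23/477) × 3.6 = 46/265.
Target odds = 0.95/0.05 = 19.
Need 2.25ⁿ ≥ 19 ÷ (46/265) = 5035/46.
2.25⁵ = 59049/1024 falls short of 5035/46 but 2.25⁶ = 531441/4096 reaches it, so n = 6.

6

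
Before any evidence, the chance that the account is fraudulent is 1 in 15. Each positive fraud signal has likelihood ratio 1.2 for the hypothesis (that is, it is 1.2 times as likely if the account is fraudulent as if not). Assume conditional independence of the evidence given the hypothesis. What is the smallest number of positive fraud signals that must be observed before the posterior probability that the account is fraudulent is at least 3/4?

21

Prior odds = (1/15)/(14/15) = 1/14.
Likelihood ratio per positive fraud signal = 1.2.
Target posterior odds = 0.75/0.25 = 3.
Need (1/14) × 1.2ⁿ ≥ 3, i.e. 1.2ⁿ ≥ 42.
1.2²⁰ ≈38.3376 falls short of 42 but 1.2²¹ ≈46.0051 reaches it, so n = 21.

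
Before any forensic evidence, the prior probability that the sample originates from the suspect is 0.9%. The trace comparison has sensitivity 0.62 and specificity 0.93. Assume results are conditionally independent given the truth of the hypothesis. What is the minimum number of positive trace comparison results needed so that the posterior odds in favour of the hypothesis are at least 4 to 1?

3

Prior odds = 0.009/0.991 = 9/991.
False-positive rate = 1 − 0.93 = 0.07; likelihood ratio of a positive = 0.62/0.07 = 62/7.
Target odds = 4.
Need (9/991) × (62/7)ⁿ ≥ 4, i.e. (62/7)ⁿ ≥ 3964/9.
(62/7)² = 3844/49 falls short of 3964/9 but (62/7)³ = 238328/343 reaches it, so n = 3.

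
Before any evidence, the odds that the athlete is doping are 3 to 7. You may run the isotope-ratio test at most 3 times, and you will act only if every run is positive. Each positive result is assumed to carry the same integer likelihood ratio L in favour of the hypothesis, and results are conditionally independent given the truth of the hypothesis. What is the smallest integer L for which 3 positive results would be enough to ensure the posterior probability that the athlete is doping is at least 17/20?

3

Prior odds = 3/7.
Target odds = 0.85/0.15 = 17/3.
Need L³ ≥ 17/3 ÷ (3/7) = 119/9.
2³ = 8 < 119/9 ≤ 27 = 3³, so L = 3.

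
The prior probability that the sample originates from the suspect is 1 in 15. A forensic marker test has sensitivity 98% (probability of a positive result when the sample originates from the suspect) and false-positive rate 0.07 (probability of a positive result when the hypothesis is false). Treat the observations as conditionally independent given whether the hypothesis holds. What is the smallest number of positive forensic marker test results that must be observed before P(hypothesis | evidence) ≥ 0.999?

Prior odds: (1/15) ÷ (14/15) = 1/14.
Likelihood ratio of a positive result = 0.98/0.07 = 14.
Target odds: 0.999 ÷ 0.001 = 999.
Need (1/14) × 14ⁿ ≥ 999, i.e. 14ⁿ ≥ 13986.
14³ = 2744 falls short of 13986 but 14⁴ = 38416 reaches it, so n = 4.

4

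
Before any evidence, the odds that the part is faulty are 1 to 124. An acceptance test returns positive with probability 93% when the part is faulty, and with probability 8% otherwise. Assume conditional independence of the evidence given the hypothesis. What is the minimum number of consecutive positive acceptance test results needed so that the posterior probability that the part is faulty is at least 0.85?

3

Prior odds = 1/124.
Likelihood ratio of a positive result = 0.93/0.08 = 11.625.
Target posterior odds = 0.85/0.15 = 17/3.
Require 11.625ⁿ ≥ 17/3 ÷ (1/124) = 2108/3.
11.625² = 135.140625 falls short of 2108/3 but 11.625³ = 804357/512 reaches it, so n = 3.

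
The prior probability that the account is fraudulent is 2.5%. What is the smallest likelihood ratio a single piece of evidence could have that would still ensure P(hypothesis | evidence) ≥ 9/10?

351

Prior odds = 0.025/0.975 = 1/39.
Target odds = 0.9/0.1 = 9.
Required Bayes factor = 9 ÷ (1/39) = 351.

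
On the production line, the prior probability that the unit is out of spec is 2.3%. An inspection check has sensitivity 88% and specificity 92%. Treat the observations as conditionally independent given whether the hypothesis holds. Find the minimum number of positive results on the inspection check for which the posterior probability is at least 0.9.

Prior odds: 0.023 ÷ 0.977 = 23/977.
False-positive rate = 1 − 0.92 = 0.08; likelihood ratio of a positive = 0.88/0.08 = 11.
Target odds: 0.9 ÷ 0.1 = 9.
Need (23/977) × 11ⁿ ≥ 9, i.e. 11ⁿ ≥ 8793/23.
11² = 121 falls short of 8793/23 but 11³ = 1331 reaches it, so n = 3.

3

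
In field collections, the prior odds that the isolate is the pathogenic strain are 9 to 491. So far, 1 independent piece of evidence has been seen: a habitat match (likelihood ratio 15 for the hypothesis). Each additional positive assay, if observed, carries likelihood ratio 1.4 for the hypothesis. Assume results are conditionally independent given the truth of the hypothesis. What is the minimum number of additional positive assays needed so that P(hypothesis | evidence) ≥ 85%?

Prior odds = 9/491.
Bayes factor of the evidence already in hand = 15.
Odds after that evidence = (9/491) × 15 = 135/491.
Target odds = 0.85/0.15 = 17/3.
Need 1.4ⁿ ≥ 17/3 ÷ (135/491) = 8347/405.
1.4⁸ = 5764801/390625 falls short of 8347/405 but 1.4⁹ = 40353607/1953125 reaches it, so n = 9.

9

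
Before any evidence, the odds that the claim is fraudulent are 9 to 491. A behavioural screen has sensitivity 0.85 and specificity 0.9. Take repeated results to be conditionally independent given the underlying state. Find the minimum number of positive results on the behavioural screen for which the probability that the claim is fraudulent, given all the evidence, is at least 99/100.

Prior odds = 9/491.
False-positive rate = 1 − 0.9 = 0.1; likelihood ratio of a positive = 0.85/0.1 = 8.5.
Target odds: 0.99 ÷ 0.01 = 99.
Require 8.5ⁿ ≥ 99 ÷ (9/491) = 5401.
8.5⁴ = 5220.0625 falls short of 5401 but 8.5⁵ = 44370.53125 reaches it, so n = 5.

5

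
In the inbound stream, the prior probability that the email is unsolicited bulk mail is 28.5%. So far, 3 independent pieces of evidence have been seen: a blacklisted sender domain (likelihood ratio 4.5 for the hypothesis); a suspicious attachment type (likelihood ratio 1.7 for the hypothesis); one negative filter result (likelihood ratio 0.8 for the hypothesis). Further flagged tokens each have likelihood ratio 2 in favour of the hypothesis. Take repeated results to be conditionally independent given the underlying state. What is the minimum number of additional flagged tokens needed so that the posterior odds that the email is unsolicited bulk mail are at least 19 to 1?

Prior odds = 0.285/0.715 = 57/143.
Combined Bayes factor of the evidence already in hand = 4.5 × 1.7 × 0.8 = 6.12.
Odds after that evidence = (57/143) × 6.12 = 8721/3575.
Target odds = 19.
Need 2ⁿ ≥ 19 ÷ (8721/3575) = 3575/459.
2² = 4 falls short of 3575/459 but 2³ = 8 reaches it, so n = 3.

3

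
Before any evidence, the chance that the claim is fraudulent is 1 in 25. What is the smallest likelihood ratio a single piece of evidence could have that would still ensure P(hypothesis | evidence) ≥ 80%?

Prior odds = 0.04/0.96 = 1/24.
Target odds = 0.8/0.2 = 4.
Required Bayes factor = 4 ÷ (1/24) = 96.

96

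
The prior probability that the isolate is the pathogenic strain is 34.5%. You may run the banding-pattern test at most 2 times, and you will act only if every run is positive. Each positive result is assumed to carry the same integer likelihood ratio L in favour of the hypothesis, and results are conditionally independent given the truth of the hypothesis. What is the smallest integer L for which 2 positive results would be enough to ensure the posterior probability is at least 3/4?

3

Prior odds = 0.345/0.655 = 69/131.
Target odds = 0.75/0.25 = 3.
Need L² ≥ 3 ÷ (69/131) = 131/23.
2² = 4 < 131/23 ≤ 9 = 3², so L = 3.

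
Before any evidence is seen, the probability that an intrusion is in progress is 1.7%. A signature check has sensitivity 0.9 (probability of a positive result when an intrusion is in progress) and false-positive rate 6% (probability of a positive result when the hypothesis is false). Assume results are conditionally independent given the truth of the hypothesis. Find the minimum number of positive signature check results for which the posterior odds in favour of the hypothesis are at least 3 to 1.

Prior odds = 0.017/0.983 = 17/983.
Likelihood ratio of a positive result = 0.9/0.06 = 15.
Target odds = 3.
Need (17/983) × 15ⁿ ≥ 3, i.e. 15ⁿ ≥ 2949/17.
15¹ = 15 falls short of 2949/17 but 15² = 225 reaches it, so n = 2.

2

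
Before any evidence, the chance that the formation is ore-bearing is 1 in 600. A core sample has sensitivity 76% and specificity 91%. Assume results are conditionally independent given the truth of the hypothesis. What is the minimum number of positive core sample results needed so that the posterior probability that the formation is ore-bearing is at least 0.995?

6

Prior odds: (1/600) ÷ (599/600) = 1/599.
False-positive rate = 1 − 0.91 = 0.09; likelihood ratio of a positive = 0.76/0.09 = 76/9.
Target posterior odds = 0.995/0.005 = 199.
Need (1/599) × (76/9)ⁿ ≥ 199, i.e. (76/9)ⁿ ≥ 119201.
(76/9)⁵ ≈42939.3 falls short of 119201 but (76/9)⁶ ≈362599 reaches it, so n = 6.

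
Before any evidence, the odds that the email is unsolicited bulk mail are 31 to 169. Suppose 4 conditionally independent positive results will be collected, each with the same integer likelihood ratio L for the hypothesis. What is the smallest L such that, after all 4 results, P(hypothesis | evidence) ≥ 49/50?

5

Prior odds = 31/169.
Target odds = 0.98/0.02 = 49.
Need L⁴ ≥ 49 ÷ (31/169) = 8281/31.
4⁴ = 256 < 8281/31 ≤ 625 = 5⁴, so L = 5.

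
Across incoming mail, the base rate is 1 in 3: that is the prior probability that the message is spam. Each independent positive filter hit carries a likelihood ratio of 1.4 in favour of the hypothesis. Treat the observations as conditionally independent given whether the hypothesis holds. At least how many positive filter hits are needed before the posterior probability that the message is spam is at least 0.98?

14

Prior odds: (1/3) ÷ (2/3) = 0.5.
Likelihood ratio per positive filter hit = 1.4.
Target odds: 0.98 ÷ 0.02 = 49.
Require 1.4ⁿ ≥ 49 ÷ 0.5 = 98.
1.4¹³ ≈79.3715 falls short of 98 but 1.4¹⁴ ≈111.12 reaches it, so n = 14.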